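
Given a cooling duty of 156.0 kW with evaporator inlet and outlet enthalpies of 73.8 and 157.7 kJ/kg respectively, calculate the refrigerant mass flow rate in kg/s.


dh = 157.7 - 73.8 = 83.9 kJ/kg
m_dot = Q / dh = 156.0 / 83.9 = 1.8594 kg/s

1.8594


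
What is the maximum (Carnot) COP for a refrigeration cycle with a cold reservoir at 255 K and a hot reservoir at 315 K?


dT = 315 - 255 = 60 K
COP_carnot = T_cold / dT = 255 / 60
COP_carnot = 4.25

4.25


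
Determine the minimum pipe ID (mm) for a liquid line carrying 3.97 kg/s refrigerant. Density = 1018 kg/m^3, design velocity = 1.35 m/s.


A = m_dot / (rho * v) = 3.97 / (1018 * 1.35) = 0.00288874336 m^2
d = sqrt(4*A/pi) * 1000
d = 60.6 mm

60.6


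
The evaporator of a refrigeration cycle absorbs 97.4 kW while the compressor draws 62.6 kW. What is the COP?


COP = Q_evap / W
COP = 97.4 / 62.6
COP = 1.556

1.556


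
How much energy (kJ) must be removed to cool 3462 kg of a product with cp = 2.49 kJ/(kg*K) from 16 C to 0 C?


dT = 16 - (0) = 16 K
Q = m * cp * dT = 3462 * 2.49 * 16
Q = 137926 kJ

137926


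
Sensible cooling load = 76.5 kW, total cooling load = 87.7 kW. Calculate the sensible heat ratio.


SHR = Q_sensible / Q_total
SHR = 76.5 / 87.7
SHR = 0.872

0.872


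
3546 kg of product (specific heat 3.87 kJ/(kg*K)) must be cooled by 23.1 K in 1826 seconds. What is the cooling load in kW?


Q = m * cp * dT / t
Q = 3546 * 3.87 * 23.1 / 1826
Q = 173.604 kW

173.604


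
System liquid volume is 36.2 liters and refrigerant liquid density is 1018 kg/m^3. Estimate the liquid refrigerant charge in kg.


Charge = V * rho / 1000
Charge = 36.2 * 1018 / 1000
Charge = 36.85 kg

36.85


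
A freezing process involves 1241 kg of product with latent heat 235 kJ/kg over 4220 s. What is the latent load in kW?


Q_lat = m * h_fg / t
Q_lat = 1241 * 235 / 4220
Q_lat = 69.11 kW

69.11


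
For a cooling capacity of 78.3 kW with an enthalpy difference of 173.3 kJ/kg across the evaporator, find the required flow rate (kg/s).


m_dot = Q / dh
m_dot = 78.3 / 173.3
m_dot = 0.4518 kg/s

0.4518


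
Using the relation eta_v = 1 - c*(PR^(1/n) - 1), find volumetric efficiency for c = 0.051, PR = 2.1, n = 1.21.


PR^(1/n) = 2.1^(1/1.21) = 1.84627733
eta_v = 1 - 0.051 * (1.84627733 - 1)
eta_v = 0.9568

0.9568


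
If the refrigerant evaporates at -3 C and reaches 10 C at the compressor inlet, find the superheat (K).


Superheat = T_suction - T_evap
Superheat = 10 - (-3)
Superheat = 13 K

13


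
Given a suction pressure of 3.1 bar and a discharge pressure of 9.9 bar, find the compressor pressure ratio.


PR = P_high / P_low
PR = 9.9 / 3.1
PR = 3.194

3.194


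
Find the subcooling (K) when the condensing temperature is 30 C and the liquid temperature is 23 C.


Subcooling = T_cond - T_liquid
Subcooling = 30 - 23
Subcooling = 7 K

7


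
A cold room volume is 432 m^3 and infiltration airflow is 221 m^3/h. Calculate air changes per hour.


ACH = flow / volume
ACH = 221 / 432
ACH = 0.512

0.512


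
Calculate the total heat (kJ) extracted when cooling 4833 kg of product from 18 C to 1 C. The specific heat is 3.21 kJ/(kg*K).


dT = 18 - (1) = 17 K
Q = m * cp * dT = 4833 * 3.21 * 17
Q = 263737 kJ

263737


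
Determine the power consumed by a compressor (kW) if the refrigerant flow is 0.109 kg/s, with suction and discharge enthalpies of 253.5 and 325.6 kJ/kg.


dh = 325.6 - 253.5 = 72.1 kJ/kg
W = m_dot * dh = 0.109 * 72.1 = 7.86 kW

7.86


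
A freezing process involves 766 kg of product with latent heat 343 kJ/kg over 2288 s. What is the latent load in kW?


Q_lat = m * h_fg / t
Q_lat = 766 * 343 / 2288
Q_lat = 114.83 kW

114.83


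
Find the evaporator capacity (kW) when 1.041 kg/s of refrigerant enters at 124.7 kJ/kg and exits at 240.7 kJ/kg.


dh = 240.7 - 124.7 = 116.0 kJ/kg
Q_evap = m_dot * dh = 1.041 * 116.0
Q_evap = 120.76 kW

120.76


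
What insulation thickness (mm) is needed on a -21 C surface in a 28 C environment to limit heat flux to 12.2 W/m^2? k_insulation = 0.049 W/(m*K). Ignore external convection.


dT = 28 - (-21) = 49 K
thickness = k * dT / q_max * 1000
thickness = 0.049 * 49 / 12.2 * 1000
thickness = 196.8 mm

196.8


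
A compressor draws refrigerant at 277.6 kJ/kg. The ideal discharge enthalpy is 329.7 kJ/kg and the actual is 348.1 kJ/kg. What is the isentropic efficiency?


dh_ideal = 329.7 - 277.6 = 52.1 kJ/kg
dh_actual = 348.1 - 277.6 = 70.5 kJ/kg
eta_s = dh_ideal / dh_actual = 52.1 / 70.5
eta_s = 0.739

0.739


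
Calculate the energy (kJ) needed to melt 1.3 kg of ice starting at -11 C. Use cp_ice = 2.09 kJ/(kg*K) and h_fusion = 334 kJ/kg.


Sensible heat = cp * dT = 2.09 * 11 = 22.99 kJ/kg
Total per kg = 22.99 + 334 = 356.99 kJ/kg
Q = m * total = 1.3 * 356.99
Q = 464.1 kJ

464.1


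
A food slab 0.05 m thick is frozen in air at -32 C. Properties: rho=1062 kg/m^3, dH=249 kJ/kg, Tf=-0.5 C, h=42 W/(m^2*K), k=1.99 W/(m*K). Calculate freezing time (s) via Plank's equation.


dT = -0.5 - (-32) = 31.5 K
term1 = a/(2h) = 0.05/(2*42) = 0.0005952380952
term2 = a^2/(8k) = 0.05^2/(8*1.99) = 0.0001570351759
t = rho*dH*1000/dT * (term1 + term2)
t = 1062*249*1000/31.5 * (0.0005952380952 + 0.0001570351759)
t = 6315 s

6315


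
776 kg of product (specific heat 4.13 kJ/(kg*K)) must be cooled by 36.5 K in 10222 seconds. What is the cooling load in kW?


Q = m * cp * dT / t
Q = 776 * 4.13 * 36.5 / 10222
Q = 11.444 kW

11.444


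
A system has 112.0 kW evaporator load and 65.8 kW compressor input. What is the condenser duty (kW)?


Q_cond = Q_evap + W
Q_cond = 112.0 + 65.8
Q_cond = 177.8 kW

177.8


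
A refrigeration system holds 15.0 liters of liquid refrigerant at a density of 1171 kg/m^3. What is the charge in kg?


Charge = V * rho / 1000
Charge = 15.0 * 1171 / 1000
Charge = 17.57 kg

17.57


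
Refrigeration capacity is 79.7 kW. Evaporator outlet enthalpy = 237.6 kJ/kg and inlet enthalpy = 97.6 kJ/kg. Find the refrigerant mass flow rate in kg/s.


dh = 237.6 - 97.6 = 140.0 kJ/kg
m_dot = Q / dh = 79.7 / 140.0 = 0.5693 kg/s

0.5693


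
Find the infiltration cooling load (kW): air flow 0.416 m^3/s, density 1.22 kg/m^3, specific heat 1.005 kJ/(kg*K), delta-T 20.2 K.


Q = V_dot * rho * cp * dT
Q = 0.416 * 1.22 * 1.005 * 20.2
Q = 10.303 kW

10.303


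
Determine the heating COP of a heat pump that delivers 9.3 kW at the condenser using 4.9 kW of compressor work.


COP_hp = Q_cond / W
COP_hp = 9.3 / 4.9
COP_hp = 1.898

1.898


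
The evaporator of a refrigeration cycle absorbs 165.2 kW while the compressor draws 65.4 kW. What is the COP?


COP = Q_evap / W
COP = 165.2 / 65.4
COP = 2.526

2.526


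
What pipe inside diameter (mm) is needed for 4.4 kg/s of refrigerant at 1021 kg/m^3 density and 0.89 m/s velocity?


A = m_dot / (rho * v) = 4.4 / (1021 * 0.89) = 0.004842135382 m^2
d = sqrt(4*A/pi) * 1000
d = 78.5 mm

78.5


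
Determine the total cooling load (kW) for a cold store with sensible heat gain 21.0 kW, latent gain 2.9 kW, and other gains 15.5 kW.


Q_total = Q_s + Q_l + Q_misc
Q_total = 21.0 + 2.9 + 15.5
Q_total = 39.4 kW

39.4


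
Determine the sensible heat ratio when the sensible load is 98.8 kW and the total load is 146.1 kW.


SHR = Q_sensible / Q_total
SHR = 98.8 / 146.1
SHR = 0.676

0.676


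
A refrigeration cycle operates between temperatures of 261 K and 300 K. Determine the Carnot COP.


dT = 300 - 261 = 39 K
COP_carnot = T_cold / dT = 261 / 39
COP_carnot = 6.692

6.692


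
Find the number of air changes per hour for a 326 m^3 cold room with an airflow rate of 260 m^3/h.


ACH = flow / volume
ACH = 260 / 326
ACH = 0.798

0.798


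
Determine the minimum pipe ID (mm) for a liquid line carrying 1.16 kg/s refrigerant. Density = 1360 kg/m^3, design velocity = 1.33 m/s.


A = m_dot / (rho * v) = 1.16 / (1360 * 1.33) = 0.0006413091552 m^2
d = sqrt(4*A/pi) * 1000
d = 28.6 mm

28.6


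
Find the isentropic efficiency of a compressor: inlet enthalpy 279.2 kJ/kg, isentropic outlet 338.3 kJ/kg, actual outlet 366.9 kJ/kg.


dh_ideal = 338.3 - 279.2 = 59.1 kJ/kg
dh_actual = 366.9 - 279.2 = 87.7 kJ/kg
eta_s = dh_ideal / dh_actual = 59.1 / 87.7
eta_s = 0.6739

0.6739


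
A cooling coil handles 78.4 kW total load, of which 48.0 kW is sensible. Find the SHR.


SHR = Q_sensible / Q_total
SHR = 48.0 / 78.4
SHR = 0.612

0.612


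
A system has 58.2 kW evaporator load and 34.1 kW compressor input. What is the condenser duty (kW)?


Q_cond = Q_evap + W
Q_cond = 58.2 + 34.1
Q_cond = 92.3 kW

92.3


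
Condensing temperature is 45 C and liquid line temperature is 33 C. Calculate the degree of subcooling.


Subcooling = T_cond - T_liquid
Subcooling = 45 - 33
Subcooling = 12 K

12


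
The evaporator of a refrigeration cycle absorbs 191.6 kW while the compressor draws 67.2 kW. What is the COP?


COP = Q_evap / W
COP = 191.6 / 67.2
COP = 2.851

2.851


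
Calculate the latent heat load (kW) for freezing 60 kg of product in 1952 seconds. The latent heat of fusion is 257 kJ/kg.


Q_lat = m * h_fg / t
Q_lat = 60 * 257 / 1952
Q_lat = 7.9 kW

7.9


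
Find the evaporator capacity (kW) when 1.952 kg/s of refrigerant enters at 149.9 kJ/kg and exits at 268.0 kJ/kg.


dh = 268.0 - 149.9 = 118.1 kJ/kg
Q_evap = m_dot * dh = 1.952 * 118.1
Q_evap = 230.53 kW

230.53


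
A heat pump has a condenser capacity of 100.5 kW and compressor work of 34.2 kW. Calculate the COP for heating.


COP_hp = Q_cond / W
COP_hp = 100.5 / 34.2
COP_hp = 2.939

2.939


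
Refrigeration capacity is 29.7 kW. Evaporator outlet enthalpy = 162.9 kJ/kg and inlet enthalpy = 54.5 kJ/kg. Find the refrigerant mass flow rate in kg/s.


dh = 162.9 - 54.5 = 108.4 kJ/kg
m_dot = Q / dh = 29.7 / 108.4 = 0.274 kg/s

0.274


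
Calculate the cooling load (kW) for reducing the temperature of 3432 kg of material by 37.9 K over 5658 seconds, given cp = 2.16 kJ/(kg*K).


Q = m * cp * dT / t
Q = 3432 * 2.16 * 37.9 / 5658
Q = 49.657 kW

49.657


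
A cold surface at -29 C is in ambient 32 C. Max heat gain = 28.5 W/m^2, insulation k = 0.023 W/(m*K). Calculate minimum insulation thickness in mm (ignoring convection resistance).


dT = 32 - (-29) = 61 K
thickness = k * dT / q_max * 1000
thickness = 0.023 * 61 / 28.5 * 1000
thickness = 49.2 mm

49.2


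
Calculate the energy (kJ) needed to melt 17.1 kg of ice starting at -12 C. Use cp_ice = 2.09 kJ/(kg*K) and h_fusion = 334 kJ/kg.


Sensible heat = cp * dT = 2.09 * 12 = 25.08 kJ/kg
Total per kg = 25.08 + 334 = 359.08 kJ/kg
Q = m * total = 17.1 * 359.08
Q = 6140.3 kJ

6140.3


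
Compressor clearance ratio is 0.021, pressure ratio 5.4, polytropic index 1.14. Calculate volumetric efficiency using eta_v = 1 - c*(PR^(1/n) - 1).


PR^(1/n) = 5.4^(1/1.14) = 4.38985996
eta_v = 1 - 0.021 * (4.38985996 - 1)
eta_v = 0.9288

0.9288


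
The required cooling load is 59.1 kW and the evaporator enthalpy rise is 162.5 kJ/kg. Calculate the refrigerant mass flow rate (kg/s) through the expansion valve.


m_dot = Q / dh
m_dot = 59.1 / 162.5
m_dot = 0.3637 kg/s

0.3637


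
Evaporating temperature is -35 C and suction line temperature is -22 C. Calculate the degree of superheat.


Superheat = T_suction - T_evap
Superheat = -22 - (-35)
Superheat = 13 K

13


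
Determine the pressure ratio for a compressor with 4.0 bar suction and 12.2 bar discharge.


PR = P_high / P_low
PR = 12.2 / 4.0
PR = 3.05

3.05


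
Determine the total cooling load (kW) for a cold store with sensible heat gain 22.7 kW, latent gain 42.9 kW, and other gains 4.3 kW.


Q_total = Q_s + Q_l + Q_misc
Q_total = 22.7 + 42.9 + 4.3
Q_total = 69.9 kW

69.9


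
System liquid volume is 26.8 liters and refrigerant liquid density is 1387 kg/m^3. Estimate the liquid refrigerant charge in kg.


Charge = V * rho / 1000
Charge = 26.8 * 1387 / 1000
Charge = 37.17 kg

37.17


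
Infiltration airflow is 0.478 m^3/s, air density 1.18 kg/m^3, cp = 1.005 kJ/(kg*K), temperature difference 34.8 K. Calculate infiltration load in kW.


Q = V_dot * rho * cp * dT
Q = 0.478 * 1.18 * 1.005 * 34.8
Q = 19.727 kW

19.727


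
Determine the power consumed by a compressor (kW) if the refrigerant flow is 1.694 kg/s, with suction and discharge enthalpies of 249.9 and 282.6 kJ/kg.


dh = 282.6 - 249.9 = 32.7 kJ/kg
W = m_dot * dh = 1.694 * 32.7 = 55.39 kW

55.39


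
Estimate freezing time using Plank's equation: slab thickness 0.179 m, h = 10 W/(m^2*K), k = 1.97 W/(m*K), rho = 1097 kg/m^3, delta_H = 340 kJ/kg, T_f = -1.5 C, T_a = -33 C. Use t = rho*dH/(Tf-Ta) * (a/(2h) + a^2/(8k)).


dT = -1.5 - (-33) = 31.5 K
term1 = a/(2h) = 0.179/(2*10) = 0.00895
term2 = a^2/(8k) = 0.179^2/(8*1.97) = 0.002033058376
t = rho*dH*1000/dT * (term1 + term2)
t = 1097*340*1000/31.5 * (0.00895 + 0.002033058376)
t = 130046 s

130046


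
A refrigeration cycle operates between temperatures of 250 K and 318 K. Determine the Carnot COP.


dT = 318 - 250 = 68 K
COP_carnot = T_cold / dT = 250 / 68
COP_carnot = 3.676

3.676


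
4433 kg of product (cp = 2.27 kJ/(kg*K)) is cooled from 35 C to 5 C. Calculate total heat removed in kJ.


dT = 35 - (5) = 30 K
Q = m * cp * dT = 4433 * 2.27 * 30
Q = 301887 kJ

301887


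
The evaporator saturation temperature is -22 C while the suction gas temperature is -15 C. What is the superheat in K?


Superheat = T_suction - T_evap
Superheat = -15 - (-22)
Superheat = 7 K

7


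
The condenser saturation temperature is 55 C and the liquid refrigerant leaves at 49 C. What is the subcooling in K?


Subcooling = T_cond - T_liquid
Subcooling = 55 - 49
Subcooling = 6 K

6


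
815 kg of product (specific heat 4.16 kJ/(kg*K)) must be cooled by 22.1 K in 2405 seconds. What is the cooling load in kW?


Q = m * cp * dT / t
Q = 815 * 4.16 * 22.1 / 2405
Q = 31.155 kW

31.155


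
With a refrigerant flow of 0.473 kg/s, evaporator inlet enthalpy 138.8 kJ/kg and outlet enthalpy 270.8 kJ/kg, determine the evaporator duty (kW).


dh = 270.8 - 138.8 = 132.0 kJ/kg
Q_evap = m_dot * dh = 0.473 * 132.0
Q_evap = 62.44 kW

62.44


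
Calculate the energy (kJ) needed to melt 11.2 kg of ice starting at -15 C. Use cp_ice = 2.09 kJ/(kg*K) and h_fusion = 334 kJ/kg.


Sensible heat = cp * dT = 2.09 * 15 = 31.35 kJ/kg
Total per kg = 31.35 + 334 = 365.35 kJ/kg
Q = m * total = 11.2 * 365.35
Q = 4091.9 kJ

4091.9


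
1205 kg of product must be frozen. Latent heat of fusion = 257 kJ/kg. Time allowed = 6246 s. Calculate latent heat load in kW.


Q_lat = m * h_fg / t
Q_lat = 1205 * 257 / 6246
Q_lat = 49.58 kW

49.58


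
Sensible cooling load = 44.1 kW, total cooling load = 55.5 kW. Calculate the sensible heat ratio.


SHR = Q_sensible / Q_total
SHR = 44.1 / 55.5
SHR = 0.795

0.795


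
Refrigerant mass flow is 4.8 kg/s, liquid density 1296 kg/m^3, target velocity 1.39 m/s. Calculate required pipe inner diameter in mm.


A = m_dot / (rho * v) = 4.8 / (1296 * 1.39) = 0.002664535039 m^2
d = sqrt(4*A/pi) * 1000
d = 58.2 mm

58.2


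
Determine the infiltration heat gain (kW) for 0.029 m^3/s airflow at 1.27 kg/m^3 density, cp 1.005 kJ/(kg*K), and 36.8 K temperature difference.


Q = V_dot * rho * cp * dT
Q = 0.029 * 1.27 * 1.005 * 36.8
Q = 1.362 kW

1.362


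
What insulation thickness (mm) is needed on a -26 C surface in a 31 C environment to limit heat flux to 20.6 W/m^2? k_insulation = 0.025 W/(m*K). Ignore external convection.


dT = 31 - (-26) = 57 K
thickness = k * dT / q_max * 1000
thickness = 0.025 * 57 / 20.6 * 1000
thickness = 69.2 mm

69.2


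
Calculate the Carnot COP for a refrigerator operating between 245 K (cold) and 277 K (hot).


dT = 277 - 245 = 32 K
COP_carnot = T_cold / dT = 245 / 32
COP_carnot = 7.656

7.656


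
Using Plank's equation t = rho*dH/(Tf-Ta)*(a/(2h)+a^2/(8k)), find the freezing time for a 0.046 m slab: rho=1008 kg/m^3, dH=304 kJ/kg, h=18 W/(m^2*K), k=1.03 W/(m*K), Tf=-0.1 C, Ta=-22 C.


dT = -0.1 - (-22) = 21.9 K
term1 = a/(2h) = 0.046/(2*18) = 0.001277777778
term2 = a^2/(8k) = 0.046^2/(8*1.03) = 0.0002567961165
t = rho*dH*1000/dT * (term1 + term2)
t = 1008*304*1000/21.9 * (0.001277777778 + 0.0002567961165)
t = 21472 s

21472


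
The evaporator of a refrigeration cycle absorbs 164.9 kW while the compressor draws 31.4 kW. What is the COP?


COP = Q_evap / W
COP = 164.9 / 31.4
COP = 5.252

5.252


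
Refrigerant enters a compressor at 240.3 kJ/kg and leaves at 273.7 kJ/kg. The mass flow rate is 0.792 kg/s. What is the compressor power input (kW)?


dh = 273.7 - 240.3 = 33.4 kJ/kg
W = m_dot * dh = 0.792 * 33.4 = 26.45 kW

26.45


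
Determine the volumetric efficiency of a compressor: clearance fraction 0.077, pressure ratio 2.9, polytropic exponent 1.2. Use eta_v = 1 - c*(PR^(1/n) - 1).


PR^(1/n) = 2.9^(1/1.2) = 2.42846397
eta_v = 1 - 0.077 * (2.42846397 - 1)
eta_v = 0.89

0.89


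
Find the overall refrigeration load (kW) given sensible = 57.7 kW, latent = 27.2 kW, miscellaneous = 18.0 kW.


Q_total = Q_s + Q_l + Q_misc
Q_total = 57.7 + 27.2 + 18.0
Q_total = 102.9 kW

102.9


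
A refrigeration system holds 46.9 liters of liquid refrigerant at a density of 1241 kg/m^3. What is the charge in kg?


Charge = V * rho / 1000
Charge = 46.9 * 1241 / 1000
Charge = 58.2 kg

58.2


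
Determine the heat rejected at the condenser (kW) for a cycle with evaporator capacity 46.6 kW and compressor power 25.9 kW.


Q_cond = Q_evap + W
Q_cond = 46.6 + 25.9
Q_cond = 72.5 kW

72.5


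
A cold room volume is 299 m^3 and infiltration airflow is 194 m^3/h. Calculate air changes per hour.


ACH = flow / volume
ACH = 194 / 299
ACH = 0.649

0.649


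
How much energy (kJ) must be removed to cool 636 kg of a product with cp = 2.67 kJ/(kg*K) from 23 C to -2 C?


dT = 23 - (-2) = 25 K
Q = m * cp * dT = 636 * 2.67 * 25
Q = 42453 kJ

42453


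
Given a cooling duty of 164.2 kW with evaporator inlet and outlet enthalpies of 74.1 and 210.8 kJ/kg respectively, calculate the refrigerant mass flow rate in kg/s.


dh = 210.8 - 74.1 = 136.7 kJ/kg
m_dot = Q / dh = 164.2 / 136.7 = 1.2012 kg/s

1.2012


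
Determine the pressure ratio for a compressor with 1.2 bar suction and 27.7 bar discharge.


PR = P_high / P_low
PR = 27.7 / 1.2
PR = 23.083

23.083


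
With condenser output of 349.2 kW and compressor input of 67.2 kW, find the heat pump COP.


COP_hp = Q_cond / W
COP_hp = 349.2 / 67.2
COP_hp = 5.196

5.196


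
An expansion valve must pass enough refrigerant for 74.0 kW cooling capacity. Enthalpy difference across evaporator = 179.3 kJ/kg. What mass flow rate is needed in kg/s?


m_dot = Q / dh
m_dot = 74.0 / 179.3
m_dot = 0.4127 kg/s

0.4127


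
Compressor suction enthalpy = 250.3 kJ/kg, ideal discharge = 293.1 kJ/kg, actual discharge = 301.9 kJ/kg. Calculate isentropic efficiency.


dh_ideal = 293.1 - 250.3 = 42.8 kJ/kg
dh_actual = 301.9 - 250.3 = 51.6 kJ/kg
eta_s = dh_ideal / dh_actual = 42.8 / 51.6
eta_s = 0.8295

0.8295


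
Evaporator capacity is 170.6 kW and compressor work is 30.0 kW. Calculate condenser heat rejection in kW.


Q_cond = Q_evap + W
Q_cond = 170.6 + 30.0
Q_cond = 200.6 kW

200.6


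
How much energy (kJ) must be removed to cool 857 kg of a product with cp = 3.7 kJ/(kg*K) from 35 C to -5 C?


dT = 35 - (-5) = 40 K
Q = m * cp * dT = 857 * 3.7 * 40
Q = 126836 kJ

126836


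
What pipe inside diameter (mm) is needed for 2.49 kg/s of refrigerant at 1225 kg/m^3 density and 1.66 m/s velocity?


A = m_dot / (rho * v) = 2.49 / (1225 * 1.66) = 0.001224489796 m^2
d = sqrt(4*A/pi) * 1000
d = 39.5 mm

39.5


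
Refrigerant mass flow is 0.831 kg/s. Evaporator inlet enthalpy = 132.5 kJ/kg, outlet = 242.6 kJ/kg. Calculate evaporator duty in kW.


dh = 242.6 - 132.5 = 110.1 kJ/kg
Q_evap = m_dot * dh = 0.831 * 110.1
Q_evap = 91.49 kW

91.49


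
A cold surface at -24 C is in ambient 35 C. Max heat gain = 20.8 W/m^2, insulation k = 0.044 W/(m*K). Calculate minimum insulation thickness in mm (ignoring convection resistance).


dT = 35 - (-24) = 59 K
thickness = k * dT / q_max * 1000
thickness = 0.044 * 59 / 20.8 * 1000
thickness = 124.8 mm

124.8


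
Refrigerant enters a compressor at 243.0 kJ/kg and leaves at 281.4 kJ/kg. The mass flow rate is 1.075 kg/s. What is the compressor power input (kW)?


dh = 281.4 - 243.0 = 38.4 kJ/kg
W = m_dot * dh = 1.075 * 38.4 = 41.28 kW

41.28


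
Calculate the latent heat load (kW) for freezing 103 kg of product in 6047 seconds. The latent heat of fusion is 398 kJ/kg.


Q_lat = m * h_fg / t
Q_lat = 103 * 398 / 6047
Q_lat = 6.78 kW

6.78


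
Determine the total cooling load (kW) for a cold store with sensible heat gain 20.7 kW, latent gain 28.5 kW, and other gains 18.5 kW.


Q_total = Q_s + Q_l + Q_misc
Q_total = 20.7 + 28.5 + 18.5
Q_total = 67.7 kW

67.7


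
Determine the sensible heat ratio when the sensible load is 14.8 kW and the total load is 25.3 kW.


SHR = Q_sensible / Q_total
SHR = 14.8 / 25.3
SHR = 0.585

0.585


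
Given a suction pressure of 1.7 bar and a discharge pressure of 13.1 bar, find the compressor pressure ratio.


PR = P_high / P_low
PR = 13.1 / 1.7
PR = 7.706

7.706


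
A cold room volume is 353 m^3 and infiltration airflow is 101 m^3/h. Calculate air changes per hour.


ACH = flow / volume
ACH = 101 / 353
ACH = 0.286

0.286


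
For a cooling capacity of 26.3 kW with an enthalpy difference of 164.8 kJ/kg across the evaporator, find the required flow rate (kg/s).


m_dot = Q / dh
m_dot = 26.3 / 164.8
m_dot = 0.1596 kg/s

0.1596


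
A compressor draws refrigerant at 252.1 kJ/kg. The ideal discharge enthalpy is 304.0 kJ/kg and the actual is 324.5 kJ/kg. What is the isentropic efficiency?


dh_ideal = 304.0 - 252.1 = 51.9 kJ/kg
dh_actual = 324.5 - 252.1 = 72.4 kJ/kg
eta_s = dh_ideal / dh_actual = 51.9 / 72.4
eta_s = 0.7169

0.7169


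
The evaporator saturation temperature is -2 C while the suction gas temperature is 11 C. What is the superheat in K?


Superheat = T_suction - T_evap
Superheat = 11 - (-2)
Superheat = 13 K

13


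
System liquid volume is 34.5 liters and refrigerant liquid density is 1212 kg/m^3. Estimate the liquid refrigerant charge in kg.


Charge = V * rho / 1000
Charge = 34.5 * 1212 / 1000
Charge = 41.81 kg

41.81


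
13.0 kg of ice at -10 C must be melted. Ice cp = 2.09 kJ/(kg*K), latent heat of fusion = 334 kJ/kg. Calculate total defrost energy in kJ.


Sensible heat = cp * dT = 2.09 * 10 = 20.9 kJ/kg
Total per kg = 20.9 + 334 = 354.9 kJ/kg
Q = m * total = 13.0 * 354.9
Q = 4613.7 kJ

4613.7


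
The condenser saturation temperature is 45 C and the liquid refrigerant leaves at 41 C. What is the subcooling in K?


Subcooling = T_cond - T_liquid
Subcooling = 45 - 41
Subcooling = 4 K

4


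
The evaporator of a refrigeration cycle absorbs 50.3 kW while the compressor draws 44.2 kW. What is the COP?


COP = Q_evap / W
COP = 50.3 / 44.2
COP = 1.138

1.138


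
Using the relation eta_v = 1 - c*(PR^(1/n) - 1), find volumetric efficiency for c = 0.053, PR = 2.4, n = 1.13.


PR^(1/n) = 2.4^(1/1.13) = 2.17005192
eta_v = 1 - 0.053 * (2.17005192 - 1)
eta_v = 0.938

0.938


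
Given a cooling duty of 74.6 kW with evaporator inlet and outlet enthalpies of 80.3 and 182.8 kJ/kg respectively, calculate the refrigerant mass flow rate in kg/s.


dh = 182.8 - 80.3 = 102.5 kJ/kg
m_dot = Q / dh = 74.6 / 102.5 = 0.7278 kg/s

0.7278


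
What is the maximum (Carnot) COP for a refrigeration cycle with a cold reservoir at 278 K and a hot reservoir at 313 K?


dT = 313 - 278 = 35 K
COP_carnot = T_cold / dT = 278 / 35
COP_carnot = 7.943

7.943


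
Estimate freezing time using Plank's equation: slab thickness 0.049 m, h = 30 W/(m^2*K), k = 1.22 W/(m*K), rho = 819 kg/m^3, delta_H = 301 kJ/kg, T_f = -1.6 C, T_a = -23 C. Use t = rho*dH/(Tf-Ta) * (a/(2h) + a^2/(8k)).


dT = -1.6 - (-23) = 21.4 K
term1 = a/(2h) = 0.049/(2*30) = 0.0008166666667
term2 = a^2/(8k) = 0.049^2/(8*1.22) = 0.0002460040984
t = rho*dH*1000/dT * (term1 + term2)
t = 819*301*1000/21.4 * (0.0008166666667 + 0.0002460040984)
t = 12242 s

12242


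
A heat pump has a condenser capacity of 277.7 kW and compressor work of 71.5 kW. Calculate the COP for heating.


COP_hp = Q_cond / W
COP_hp = 277.7 / 71.5
COP_hp = 3.884

3.884


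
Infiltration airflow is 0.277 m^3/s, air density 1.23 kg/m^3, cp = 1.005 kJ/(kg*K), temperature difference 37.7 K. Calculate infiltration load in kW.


Q = V_dot * rho * cp * dT
Q = 0.277 * 1.23 * 1.005 * 37.7
Q = 12.909 kW

12.909


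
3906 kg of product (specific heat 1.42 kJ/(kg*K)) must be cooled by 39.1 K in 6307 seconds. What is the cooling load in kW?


Q = m * cp * dT / t
Q = 3906 * 1.42 * 39.1 / 6307
Q = 34.385 kW

34.385


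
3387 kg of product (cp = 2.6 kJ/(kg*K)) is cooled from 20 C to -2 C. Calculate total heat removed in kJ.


dT = 20 - (-2) = 22 K
Q = m * cp * dT = 3387 * 2.6 * 22
Q = 193736 kJ

193736


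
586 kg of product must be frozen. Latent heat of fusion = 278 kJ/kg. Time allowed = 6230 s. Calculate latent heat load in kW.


Q_lat = m * h_fg / t
Q_lat = 586 * 278 / 6230
Q_lat = 26.15 kW

26.15


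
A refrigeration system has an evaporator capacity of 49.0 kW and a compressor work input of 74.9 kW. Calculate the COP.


COP = Q_evap / W
COP = 49.0 / 74.9
COP = 0.654

0.654


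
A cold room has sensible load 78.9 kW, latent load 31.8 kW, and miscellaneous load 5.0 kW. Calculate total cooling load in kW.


Q_total = Q_s + Q_l + Q_misc
Q_total = 78.9 + 31.8 + 5.0
Q_total = 115.7 kW

115.7


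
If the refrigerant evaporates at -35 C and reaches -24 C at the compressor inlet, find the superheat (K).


Superheat = T_suction - T_evap
Superheat = -24 - (-35)
Superheat = 11 K

11


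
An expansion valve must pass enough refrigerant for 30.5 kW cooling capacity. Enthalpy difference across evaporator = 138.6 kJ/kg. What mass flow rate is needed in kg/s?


m_dot = Q / dh
m_dot = 30.5 / 138.6
m_dot = 0.2201 kg/s

0.2201


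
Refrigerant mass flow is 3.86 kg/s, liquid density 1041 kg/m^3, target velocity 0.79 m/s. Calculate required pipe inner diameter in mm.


A = m_dot / (rho * v) = 3.86 / (1041 * 0.79) = 0.004693636839 m^2
d = sqrt(4*A/pi) * 1000
d = 77.3 mm

77.3


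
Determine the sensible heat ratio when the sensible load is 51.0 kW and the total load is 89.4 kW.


SHR = Q_sensible / Q_total
SHR = 51.0 / 89.4
SHR = 0.57

0.57


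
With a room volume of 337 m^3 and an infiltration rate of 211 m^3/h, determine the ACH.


ACH = flow / volume
ACH = 211 / 337
ACH = 0.626

0.626


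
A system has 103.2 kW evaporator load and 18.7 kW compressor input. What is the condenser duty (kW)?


Q_cond = Q_evap + W
Q_cond = 103.2 + 18.7
Q_cond = 121.9 kW

121.9


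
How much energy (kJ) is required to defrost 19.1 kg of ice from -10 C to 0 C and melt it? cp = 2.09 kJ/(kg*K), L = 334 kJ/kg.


Sensible heat = cp * dT = 2.09 * 10 = 20.9 kJ/kg
Total per kg = 20.9 + 334 = 354.9 kJ/kg
Q = m * total = 19.1 * 354.9
Q = 6778.6 kJ

6778.6


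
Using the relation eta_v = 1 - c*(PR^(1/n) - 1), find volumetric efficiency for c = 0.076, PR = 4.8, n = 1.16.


PR^(1/n) = 4.8^(1/1.16) = 3.86613423
eta_v = 1 - 0.076 * (3.86613423 - 1)
eta_v = 0.7822

0.7822


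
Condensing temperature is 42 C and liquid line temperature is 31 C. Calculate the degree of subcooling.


Subcooling = T_cond - T_liquid
Subcooling = 42 - 31
Subcooling = 11 K

11


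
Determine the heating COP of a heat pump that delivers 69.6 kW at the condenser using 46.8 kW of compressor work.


COP_hp = Q_cond / W
COP_hp = 69.6 / 46.8
COP_hp = 1.487

1.487


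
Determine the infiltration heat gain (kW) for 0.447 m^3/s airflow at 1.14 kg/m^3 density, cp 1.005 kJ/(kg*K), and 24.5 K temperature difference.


Q = V_dot * rho * cp * dT
Q = 0.447 * 1.14 * 1.005 * 24.5
Q = 12.547 kW

12.547


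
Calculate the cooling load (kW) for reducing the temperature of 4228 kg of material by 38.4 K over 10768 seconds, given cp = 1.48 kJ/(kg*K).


Q = m * cp * dT / t
Q = 4228 * 1.48 * 38.4 / 10768
Q = 22.315 kW

22.315


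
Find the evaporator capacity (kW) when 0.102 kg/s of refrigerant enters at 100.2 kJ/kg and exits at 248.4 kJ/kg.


dh = 248.4 - 100.2 = 148.2 kJ/kg
Q_evap = m_dot * dh = 0.102 * 148.2
Q_evap = 15.12 kW

15.12


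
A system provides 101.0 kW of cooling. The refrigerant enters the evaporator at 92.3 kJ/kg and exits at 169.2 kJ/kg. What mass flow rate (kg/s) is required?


dh = 169.2 - 92.3 = 76.9 kJ/kg
m_dot = Q / dh = 101.0 / 76.9 = 1.3134 kg/s

1.3134


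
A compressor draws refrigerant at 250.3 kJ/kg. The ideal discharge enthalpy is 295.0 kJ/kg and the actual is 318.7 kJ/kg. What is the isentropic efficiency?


dh_ideal = 295.0 - 250.3 = 44.7 kJ/kg
dh_actual = 318.7 - 250.3 = 68.4 kJ/kg
eta_s = dh_ideal / dh_actual = 44.7 / 68.4
eta_s = 0.6535

0.6535


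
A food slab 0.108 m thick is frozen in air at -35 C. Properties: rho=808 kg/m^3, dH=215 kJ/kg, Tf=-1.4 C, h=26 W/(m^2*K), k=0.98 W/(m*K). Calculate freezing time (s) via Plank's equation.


dT = -1.4 - (-35) = 33.6 K
term1 = a/(2h) = 0.108/(2*26) = 0.002076923077
term2 = a^2/(8k) = 0.108^2/(8*0.98) = 0.001487755102
t = rho*dH*1000/dT * (term1 + term2)
t = 808*215*1000/33.6 * (0.002076923077 + 0.001487755102)
t = 18430 s

18430


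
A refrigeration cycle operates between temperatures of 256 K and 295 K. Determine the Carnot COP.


dT = 295 - 256 = 39 K
COP_carnot = T_cold / dT = 256 / 39
COP_carnot = 6.564

6.564


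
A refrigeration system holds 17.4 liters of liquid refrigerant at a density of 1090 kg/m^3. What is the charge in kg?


Charge = V * rho / 1000
Charge = 17.4 * 1090 / 1000
Charge = 18.97 kg

18.97


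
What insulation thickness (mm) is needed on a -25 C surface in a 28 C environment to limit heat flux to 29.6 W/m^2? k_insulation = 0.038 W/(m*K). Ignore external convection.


dT = 28 - (-25) = 53 K
thickness = k * dT / q_max * 1000
thickness = 0.038 * 53 / 29.6 * 1000
thickness = 68.0 mm

68.0


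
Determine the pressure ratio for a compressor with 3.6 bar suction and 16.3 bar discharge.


PR = P_high / P_low
PR = 16.3 / 3.6
PR = 4.528

4.528


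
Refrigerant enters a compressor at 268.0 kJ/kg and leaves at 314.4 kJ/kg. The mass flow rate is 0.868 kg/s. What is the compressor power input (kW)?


dh = 314.4 - 268.0 = 46.4 kJ/kg
W = m_dot * dh = 0.868 * 46.4 = 40.28 kW

40.28


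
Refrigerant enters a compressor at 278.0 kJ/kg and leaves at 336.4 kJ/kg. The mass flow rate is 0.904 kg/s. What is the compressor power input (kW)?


dh = 336.4 - 278.0 = 58.4 kJ/kg
W = m_dot * dh = 0.904 * 58.4 = 52.79 kW

52.79


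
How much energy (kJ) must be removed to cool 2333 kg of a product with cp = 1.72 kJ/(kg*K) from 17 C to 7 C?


dT = 17 - (7) = 10 K
Q = m * cp * dT = 2333 * 1.72 * 10
Q = 40128 kJ

40128


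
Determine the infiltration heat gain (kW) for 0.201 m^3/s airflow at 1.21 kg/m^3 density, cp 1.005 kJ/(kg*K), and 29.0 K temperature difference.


Q = V_dot * rho * cp * dT
Q = 0.201 * 1.21 * 1.005 * 29.0
Q = 7.088 kW

7.088


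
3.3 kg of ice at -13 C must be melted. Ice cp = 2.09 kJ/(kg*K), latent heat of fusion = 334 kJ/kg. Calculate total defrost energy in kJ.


Sensible heat = cp * dT = 2.09 * 13 = 27.17 kJ/kg
Total per kg = 27.17 + 334 = 361.17 kJ/kg
Q = m * total = 3.3 * 361.17
Q = 1191.9 kJ

1191.9


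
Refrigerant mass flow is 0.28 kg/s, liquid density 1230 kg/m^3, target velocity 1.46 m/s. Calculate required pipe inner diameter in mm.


A = m_dot / (rho * v) = 0.28 / (1230 * 1.46) = 0.0001559193674 m^2
d = sqrt(4*A/pi) * 1000
d = 14.1 mm

14.1


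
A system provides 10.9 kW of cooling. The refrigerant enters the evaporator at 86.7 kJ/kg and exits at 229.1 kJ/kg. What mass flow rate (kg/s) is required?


dh = 229.1 - 86.7 = 142.4 kJ/kg
m_dot = Q / dh = 10.9 / 142.4 = 0.0765 kg/s

0.0765


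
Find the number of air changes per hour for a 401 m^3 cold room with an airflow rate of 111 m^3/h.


ACH = flow / volume
ACH = 111 / 401
ACH = 0.277

0.277


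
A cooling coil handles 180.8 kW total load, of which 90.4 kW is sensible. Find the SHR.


SHR = Q_sensible / Q_total
SHR = 90.4 / 180.8
SHR = 0.5

0.5


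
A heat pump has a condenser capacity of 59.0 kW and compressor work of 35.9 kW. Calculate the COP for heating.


COP_hp = Q_cond / W
COP_hp = 59.0 / 35.9
COP_hp = 1.643

1.643


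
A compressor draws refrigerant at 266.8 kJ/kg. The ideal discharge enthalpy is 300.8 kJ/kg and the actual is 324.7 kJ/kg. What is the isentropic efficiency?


dh_ideal = 300.8 - 266.8 = 34.0 kJ/kg
dh_actual = 324.7 - 266.8 = 57.9 kJ/kg
eta_s = dh_ideal / dh_actual = 34.0 / 57.9
eta_s = 0.5872

0.5872


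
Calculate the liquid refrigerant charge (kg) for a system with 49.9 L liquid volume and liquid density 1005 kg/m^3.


Charge = V * rho / 1000
Charge = 49.9 * 1005 / 1000
Charge = 50.15 kg

50.15


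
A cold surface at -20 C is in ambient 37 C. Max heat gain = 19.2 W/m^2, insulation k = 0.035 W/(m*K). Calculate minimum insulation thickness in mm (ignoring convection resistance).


dT = 37 - (-20) = 57 K
thickness = k * dT / q_max * 1000
thickness = 0.035 * 57 / 19.2 * 1000
thickness = 103.9 mm

103.9


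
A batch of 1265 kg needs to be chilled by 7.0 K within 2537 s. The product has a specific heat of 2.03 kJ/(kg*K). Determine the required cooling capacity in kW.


Q = m * cp * dT / t
Q = 1265 * 2.03 * 7.0 / 2537
Q = 7.085 kW

7.085


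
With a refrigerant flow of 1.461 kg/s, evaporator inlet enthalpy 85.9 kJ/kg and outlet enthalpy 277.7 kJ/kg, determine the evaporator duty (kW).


dh = 277.7 - 85.9 = 191.8 kJ/kg
Q_evap = m_dot * dh = 1.461 * 191.8
Q_evap = 280.22 kW

280.22


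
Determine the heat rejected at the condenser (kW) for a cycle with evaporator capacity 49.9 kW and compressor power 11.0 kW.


Q_cond = Q_evap + W
Q_cond = 49.9 + 11.0
Q_cond = 60.9 kW

60.9


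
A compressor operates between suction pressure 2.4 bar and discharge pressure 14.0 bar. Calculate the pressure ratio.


PR = P_high / P_low
PR = 14.0 / 2.4
PR = 5.833

5.833


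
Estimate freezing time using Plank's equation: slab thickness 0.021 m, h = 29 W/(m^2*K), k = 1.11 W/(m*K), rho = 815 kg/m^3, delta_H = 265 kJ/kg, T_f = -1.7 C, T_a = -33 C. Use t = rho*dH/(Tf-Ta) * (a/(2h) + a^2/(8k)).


dT = -1.7 - (-33) = 31.3 K
term1 = a/(2h) = 0.021/(2*29) = 0.0003620689655
term2 = a^2/(8k) = 0.021^2/(8*1.11) = 0.00004966216216
t = rho*dH*1000/dT * (term1 + term2)
t = 815*265*1000/31.3 * (0.0003620689655 + 0.00004966216216)
t = 2841 s

2841


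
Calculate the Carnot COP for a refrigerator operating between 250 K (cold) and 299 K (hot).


dT = 299 - 250 = 49 K
COP_carnot = T_cold / dT = 250 / 49
COP_carnot = 5.102

5.102


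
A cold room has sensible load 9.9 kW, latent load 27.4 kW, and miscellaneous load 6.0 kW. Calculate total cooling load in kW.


Q_total = Q_s + Q_l + Q_misc
Q_total = 9.9 + 27.4 + 6.0
Q_total = 43.3 kW

43.3


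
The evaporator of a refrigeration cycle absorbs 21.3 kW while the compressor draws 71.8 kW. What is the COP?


COP = Q_evap / W
COP = 21.3 / 71.8
COP = 0.297

0.297


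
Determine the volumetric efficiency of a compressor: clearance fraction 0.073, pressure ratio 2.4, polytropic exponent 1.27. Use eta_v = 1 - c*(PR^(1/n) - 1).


PR^(1/n) = 2.4^(1/1.27) = 1.992411
eta_v = 1 - 0.073 * (1.992411 - 1)
eta_v = 0.9276

0.9276


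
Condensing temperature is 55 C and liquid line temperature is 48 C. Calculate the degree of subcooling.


Subcooling = T_cond - T_liquid
Subcooling = 55 - 48
Subcooling = 7 K

7


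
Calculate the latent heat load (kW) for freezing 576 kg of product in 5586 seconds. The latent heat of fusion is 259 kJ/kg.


Q_lat = m * h_fg / t
Q_lat = 576 * 259 / 5586
Q_lat = 26.71 kW

26.71


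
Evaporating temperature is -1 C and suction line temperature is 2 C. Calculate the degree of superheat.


Superheat = T_suction - T_evap
Superheat = 2 - (-1)
Superheat = 3 K

3


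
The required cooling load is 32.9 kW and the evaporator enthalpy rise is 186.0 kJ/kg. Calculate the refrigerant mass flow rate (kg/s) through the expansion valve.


m_dot = Q / dh
m_dot = 32.9 / 186.0
m_dot = 0.1769 kg/s

0.1769


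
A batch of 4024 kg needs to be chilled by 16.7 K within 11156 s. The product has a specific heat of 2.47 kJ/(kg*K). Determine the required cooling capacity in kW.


Q = m * cp * dT / t
Q = 4024 * 2.47 * 16.7 / 11156
Q = 14.879 kW

14.879


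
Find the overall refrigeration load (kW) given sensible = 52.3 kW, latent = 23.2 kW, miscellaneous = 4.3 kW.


Q_total = Q_s + Q_l + Q_misc
Q_total = 52.3 + 23.2 + 4.3
Q_total = 79.8 kW

79.8


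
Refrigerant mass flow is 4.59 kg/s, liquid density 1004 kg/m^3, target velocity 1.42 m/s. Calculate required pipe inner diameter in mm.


A = m_dot / (rho * v) = 4.59 / (1004 * 1.42) = 0.003219516301 m^2
d = sqrt(4*A/pi) * 1000
d = 64.0 mm

64.0


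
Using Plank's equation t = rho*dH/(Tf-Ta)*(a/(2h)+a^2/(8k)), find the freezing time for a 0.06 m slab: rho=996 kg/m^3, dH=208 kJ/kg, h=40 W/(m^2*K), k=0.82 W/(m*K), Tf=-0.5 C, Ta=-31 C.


dT = -0.5 - (-31) = 30.5 K
term1 = a/(2h) = 0.06/(2*40) = 0.00075
term2 = a^2/(8k) = 0.06^2/(8*0.82) = 0.0005487804878
t = rho*dH*1000/dT * (term1 + term2)
t = 996*208*1000/30.5 * (0.00075 + 0.0005487804878)
t = 8822 s

8822


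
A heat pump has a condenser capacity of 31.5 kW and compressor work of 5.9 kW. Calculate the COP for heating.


COP_hp = Q_cond / W
COP_hp = 31.5 / 5.9
COP_hp = 5.339

5.339


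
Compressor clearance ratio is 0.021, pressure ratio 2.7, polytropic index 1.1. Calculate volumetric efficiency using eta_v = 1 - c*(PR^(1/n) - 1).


PR^(1/n) = 2.7^(1/1.1) = 2.46688484
eta_v = 1 - 0.021 * (2.46688484 - 1)
eta_v = 0.9692

0.9692


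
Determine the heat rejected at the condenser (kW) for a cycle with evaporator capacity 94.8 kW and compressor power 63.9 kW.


Q_cond = Q_evap + W
Q_cond = 94.8 + 63.9
Q_cond = 158.7 kW

158.7


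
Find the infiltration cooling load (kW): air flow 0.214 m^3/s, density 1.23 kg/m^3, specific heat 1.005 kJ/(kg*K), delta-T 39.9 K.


Q = V_dot * rho * cp * dT
Q = 0.214 * 1.23 * 1.005 * 39.9
Q = 10.555 kW

10.555


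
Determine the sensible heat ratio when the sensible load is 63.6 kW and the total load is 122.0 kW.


SHR = Q_sensible / Q_total
SHR = 63.6 / 122.0
SHR = 0.521

0.521


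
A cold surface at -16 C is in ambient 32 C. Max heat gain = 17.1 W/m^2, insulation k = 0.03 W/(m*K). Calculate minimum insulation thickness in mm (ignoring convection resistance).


dT = 32 - (-16) = 48 K
thickness = k * dT / q_max * 1000
thickness = 0.03 * 48 / 17.1 * 1000
thickness = 84.2 mm

84.2


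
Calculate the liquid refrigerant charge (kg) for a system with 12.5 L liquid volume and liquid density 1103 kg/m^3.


Charge = V * rho / 1000
Charge = 12.5 * 1103 / 1000
Charge = 13.79 kg

13.79


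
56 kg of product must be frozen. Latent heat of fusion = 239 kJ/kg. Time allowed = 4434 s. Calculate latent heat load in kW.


Q_lat = m * h_fg / t
Q_lat = 56 * 239 / 4434
Q_lat = 3.02 kW

3.02


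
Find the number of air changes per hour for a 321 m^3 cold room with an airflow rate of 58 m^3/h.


ACH = flow / volume
ACH = 58 / 321
ACH = 0.181

0.181


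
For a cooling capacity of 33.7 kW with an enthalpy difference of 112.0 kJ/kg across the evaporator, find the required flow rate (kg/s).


m_dot = Q / dh
m_dot = 33.7 / 112.0
m_dot = 0.3009 kg/s

0.3009
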